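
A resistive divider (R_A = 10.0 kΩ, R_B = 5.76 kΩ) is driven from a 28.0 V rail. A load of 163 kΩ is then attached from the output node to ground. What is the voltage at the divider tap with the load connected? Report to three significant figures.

V_out ≈ 10.0 V

The load sits in parallel with R_B: R_B‖R_L = (5.76 × 163) / (5.76 + 163) = 5.563 kΩ.
V_out = 28.0 × 5.563 / (10.0 + 5.563) = 28.0 × 5.563/15.56 = 10.0 V.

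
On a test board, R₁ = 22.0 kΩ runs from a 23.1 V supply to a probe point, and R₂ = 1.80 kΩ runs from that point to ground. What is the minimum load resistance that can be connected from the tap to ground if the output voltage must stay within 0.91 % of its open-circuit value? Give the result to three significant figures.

R_L(min) ≈ 181 kΩ

Output resistance R_th = R₁‖R₂ = (22.0 × 1.80)/23.80 = 1.664 kΩ.
The fractional drop is R_th/(R_th + R_L); requiring this ≤ 0.00910 gives R_L ≥ R_th(1/0.00910 − 1) = 1.664 × 108.9 = 181 kΩ.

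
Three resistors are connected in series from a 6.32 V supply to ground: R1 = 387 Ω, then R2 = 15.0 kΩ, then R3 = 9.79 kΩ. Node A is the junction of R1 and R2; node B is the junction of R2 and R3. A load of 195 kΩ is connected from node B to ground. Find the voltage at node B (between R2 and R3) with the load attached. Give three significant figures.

V ≈ 2.38 V

At node B, R3 is in parallel with the load: R3‖R_L = 9322 Ω.
Below node A the resistance is R2 + (R3‖R_L) = 24320 Ω, so V_A = 6.32 × 24320/24710 = 6.221 V.
Then V_B = V_A × (R3‖R_L)/(R2 + R3‖R_L) = 6.221 × 9322/24320 = 2.38 V.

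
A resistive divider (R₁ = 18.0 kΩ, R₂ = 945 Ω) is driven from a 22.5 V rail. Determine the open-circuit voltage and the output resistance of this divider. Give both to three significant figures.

V_th = 1.12 V, R_th = 898 Ω

V_th is the open-circuit tap voltage: 22.5 × 945/(18000 + 945) = 1.12 V.
With the supply zeroed, R₁ and R₂ appear in parallel from the tap: R_th = R₁‖R₂ = (18000 × 945)/18940 = 898 Ω.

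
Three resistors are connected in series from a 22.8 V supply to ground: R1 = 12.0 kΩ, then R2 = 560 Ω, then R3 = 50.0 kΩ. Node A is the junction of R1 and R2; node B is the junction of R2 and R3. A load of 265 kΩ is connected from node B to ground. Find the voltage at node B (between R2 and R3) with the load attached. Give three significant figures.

V ≈ 17.6 V

At node B, R3 is in parallel with the load: R3‖R_L = 42060 Ω.
Below node A the resistance is R2 + (R3‖R_L) = 42620 Ω, so V_A = 22.8 × 42620/54620 = 17.79 V.
Then V_B = V_A × (R3‖R_L)/(R2 + R3‖R_L) = 17.79 × 42060/42620 = 17.6 V.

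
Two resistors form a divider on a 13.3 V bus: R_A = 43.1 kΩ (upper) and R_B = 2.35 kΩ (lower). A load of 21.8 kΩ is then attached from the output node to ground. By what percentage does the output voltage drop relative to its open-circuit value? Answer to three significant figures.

9.27 %

Unloaded V = 13.3 × 2.35/45.45 = 0.68768 V.
Loaded: R_B‖R_L = 2.121 kΩ, giving V = 13.3 × 2.121/45.22 = 0.62390 V.
Drop = (0.68768 − 0.62390) / 0.68768 = 9.27 %.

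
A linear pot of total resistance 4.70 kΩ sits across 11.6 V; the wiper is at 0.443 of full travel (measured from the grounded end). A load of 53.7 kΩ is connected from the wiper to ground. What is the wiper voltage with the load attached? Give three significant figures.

V ≈ 5.03 V

The wiper splits the pot into (1−α)R = 2.618 kΩ above and αR = 2.082 kΩ below.
Lower section ‖ load = 2.004 kΩ.
V_wiper = 11.6 × 2.004/(2.618 + 2.004) = 5.03 V.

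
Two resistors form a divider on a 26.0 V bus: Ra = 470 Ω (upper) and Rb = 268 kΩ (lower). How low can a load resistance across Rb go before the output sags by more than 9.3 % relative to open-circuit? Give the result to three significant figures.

Output resistance R_th = Ra‖Rb = (470 × 268000)/268500 = 469.2 Ω.
The fractional drop is R_th/(R_th + R_L); requiring this ≤ 0.0930 gives R_L ≥ R_th(1/0.0930 − 1) = 469.2 × 9.753 = 4.58 kΩ.

R_L(min) ≈ 4.58 kΩ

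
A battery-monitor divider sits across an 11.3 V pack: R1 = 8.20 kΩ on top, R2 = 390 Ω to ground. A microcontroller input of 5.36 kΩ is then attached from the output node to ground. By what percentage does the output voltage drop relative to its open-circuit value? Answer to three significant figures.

The divider's output (Thévenin) resistance is R1‖R2 = 372.3 Ω.
Fractional drop under load = R_th/(R_th + R_L) = 372.3 / (372.3 + 5360) = 0.06495.
So the output falls by 6.49 %.

6.49 %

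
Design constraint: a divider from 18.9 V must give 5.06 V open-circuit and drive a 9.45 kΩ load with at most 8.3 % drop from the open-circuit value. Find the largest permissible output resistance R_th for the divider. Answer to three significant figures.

Loading drop = R_th/(R_th + R_L) ≤ 0.0830, so R_th ≤ R_L · ε/(1−ε) = 9.45 kΩ × 0.0830/0.9170 = 855 Ω.

R_th ≤ 855 Ω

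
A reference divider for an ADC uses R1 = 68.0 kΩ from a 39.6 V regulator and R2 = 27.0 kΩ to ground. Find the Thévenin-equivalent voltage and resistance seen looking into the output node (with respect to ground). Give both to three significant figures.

V_th is the open-circuit tap voltage: 39.6 × 27.0/(68.0 + 27.0) = 11.3 V.
With the supply zeroed, R1 and R2 appear in parallel from the tap: R_th = R1‖R2 = (68.0 × 27.0)/95.00 = 19.3 kΩ.

V_th = 11.3 V, R_th = 19.3 kΩ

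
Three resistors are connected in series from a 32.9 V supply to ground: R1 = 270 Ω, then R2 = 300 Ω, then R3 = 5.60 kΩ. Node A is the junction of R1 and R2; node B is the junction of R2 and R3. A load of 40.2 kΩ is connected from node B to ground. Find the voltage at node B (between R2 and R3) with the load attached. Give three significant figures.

At node B, R3 is in parallel with the load: R3‖R_L = 4915 Ω.
Below node A the resistance is R2 + (R3‖R_L) = 5215 Ω, so V_A = 32.9 × 5215/5485 = 31.28 V.
Then V_B = V_A × (R3‖R_L)/(R2 + R3‖R_L) = 31.28 × 4915/5215 = 29.5 V.

V ≈ 29.5 V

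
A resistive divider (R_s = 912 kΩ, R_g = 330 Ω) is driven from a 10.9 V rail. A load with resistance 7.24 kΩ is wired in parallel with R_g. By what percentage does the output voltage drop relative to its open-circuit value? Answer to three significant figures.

4.36 %

The divider's output (Thévenin) resistance is R_s‖R_g = 329.9 Ω.
Fractional drop under load = R_th/(R_th + R_L) = 329.9 / (329.9 + 7240) = 0.04358.
So the output falls by 4.36 %.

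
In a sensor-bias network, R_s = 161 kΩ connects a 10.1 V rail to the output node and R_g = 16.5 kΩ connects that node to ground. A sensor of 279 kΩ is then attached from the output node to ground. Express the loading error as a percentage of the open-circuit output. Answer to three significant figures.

The divider's output (Thévenin) resistance is R_s‖R_g = 14.97 kΩ.
Fractional drop under load = R_th/(R_th + R_L) = 14.97 / (14.97 + 279) = 0.05091.
So the output falls by 5.09 %.

5.09 %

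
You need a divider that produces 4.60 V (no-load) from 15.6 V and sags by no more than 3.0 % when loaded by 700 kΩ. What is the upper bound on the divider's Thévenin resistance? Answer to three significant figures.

Loading drop = R_th/(R_th + R_L) ≤ 0.0300, so R_th ≤ R_L · ε/(1−ε) = 700 kΩ × 0.0300/0.9700 = 21.6 kΩ.
(Any R1, R2 with R2/(R1+R2) = 0.295 and R1‖R2 ≤ 21.6 kΩ will meet the spec.)

R_th ≤ 21.6 kΩ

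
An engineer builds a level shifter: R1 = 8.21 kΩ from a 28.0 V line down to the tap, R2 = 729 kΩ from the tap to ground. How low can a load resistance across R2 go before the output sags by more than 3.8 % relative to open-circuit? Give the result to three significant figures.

R_L(min) ≈ 206 kΩ

Output resistance R_th = R1‖R2 = (8.21 × 729)/737.2 = 8.119 kΩ.
The fractional drop is R_th/(R_th + R_L); requiring this ≤ 0.0380 gives R_L ≥ R_th(1/0.0380 − 1) = 8.119 × 25.32 = 206 kΩ.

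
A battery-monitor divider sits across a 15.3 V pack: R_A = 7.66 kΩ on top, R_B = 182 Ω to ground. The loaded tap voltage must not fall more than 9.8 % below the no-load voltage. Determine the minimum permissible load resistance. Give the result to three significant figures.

R_L(min) ≈ 1.64 kΩ

Output resistance R_th = R_A‖R_B = (7660 × 182)/7842 = 177.8 Ω.
The fractional drop is R_th/(R_th + R_L); requiring this ≤ 0.0980 gives R_L ≥ R_th(1/0.0980 − 1) = 177.8 × 9.204 = 1.64 kΩ.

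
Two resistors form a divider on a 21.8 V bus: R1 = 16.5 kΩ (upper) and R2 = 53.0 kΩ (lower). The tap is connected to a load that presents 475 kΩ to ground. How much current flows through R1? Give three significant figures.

R2‖R_L = 47.68 kΩ, so the source sees R1 + R2‖R_L = 64.18 kΩ.
I = 21.8 V / 64.18 kΩ = 0.340 mA.

I ≈ 0.340 mA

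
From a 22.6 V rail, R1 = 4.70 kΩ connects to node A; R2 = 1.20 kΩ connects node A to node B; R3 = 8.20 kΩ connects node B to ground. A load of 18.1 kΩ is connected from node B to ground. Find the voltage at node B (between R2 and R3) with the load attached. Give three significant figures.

V ≈ 11.0 V

At node B, R3 is in parallel with the load: R3‖R_L = 5.643 kΩ.
Below node A the resistance is R2 + (R3‖R_L) = 6.843 kΩ, so V_A = 22.6 × 6.843/11.54 = 13.40 V.
Then V_B = V_A × (R3‖R_L)/(R2 + R3‖R_L) = 13.40 × 5.643/6.843 = 11.0 V.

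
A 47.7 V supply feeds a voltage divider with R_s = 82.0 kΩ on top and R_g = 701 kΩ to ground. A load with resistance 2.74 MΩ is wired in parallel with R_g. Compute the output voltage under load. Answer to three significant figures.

V_out ≈ 41.6 V

The load sits in parallel with R_g: R_g‖R_L = (701 × 2740) / (701 + 2740) = 558.2 kΩ.
V_out = 47.7 × 558.2 / (82.0 + 558.2) = 47.7 × 558.2/640.2 = 41.6 V.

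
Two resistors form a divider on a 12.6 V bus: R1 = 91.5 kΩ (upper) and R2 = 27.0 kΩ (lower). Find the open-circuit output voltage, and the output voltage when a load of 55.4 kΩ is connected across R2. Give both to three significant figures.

Open-circuit: V = 12.6 × 27.0/(91.5 + 27.0) = 2.87 V.
With the load, R2 becomes R2‖R_L = 18.15 kΩ, so V = 12.6 × 18.15/109.7 = 2.09 V.

Unloaded: 2.87 V; loaded: 2.09 V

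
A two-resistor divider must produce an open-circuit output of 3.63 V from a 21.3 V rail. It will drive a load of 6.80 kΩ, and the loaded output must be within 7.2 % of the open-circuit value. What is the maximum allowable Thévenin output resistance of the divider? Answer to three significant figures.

Loading drop = R_th/(R_th + R_L) ≤ 0.0720, so R_th ≤ R_L · ε/(1−ε) = 6.80 kΩ × 0.0720/0.9280 = 528 Ω.

R_th ≤ 528 Ω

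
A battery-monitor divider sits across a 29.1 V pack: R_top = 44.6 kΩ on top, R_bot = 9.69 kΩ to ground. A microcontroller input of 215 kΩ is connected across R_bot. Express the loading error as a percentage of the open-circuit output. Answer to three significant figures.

3.57 %

The divider's output (Thévenin) resistance is R_top‖R_bot = 7.960 kΩ.
Fractional drop under load = R_th/(R_th + R_L) = 7.960 / (7.960 + 215) = 0.03570.
So the output falls by 3.57 %.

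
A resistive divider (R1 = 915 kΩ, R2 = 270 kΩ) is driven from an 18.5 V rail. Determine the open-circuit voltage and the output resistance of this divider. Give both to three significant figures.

V_th is the open-circuit tap voltage: 18.5 × 270/(915 + 270) = 4.22 V.
With the supply zeroed, R1 and R2 appear in parallel from the tap: R_th = R1‖R2 = (915 × 270)/1185 = 208 kΩ.

V_th = 4.22 V, R_th = 208 kΩ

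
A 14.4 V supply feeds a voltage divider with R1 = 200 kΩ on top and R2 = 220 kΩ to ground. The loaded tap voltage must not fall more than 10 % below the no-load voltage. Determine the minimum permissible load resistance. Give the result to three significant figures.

Output resistance R_th = R1‖R2 = (200 × 220)/420.0 = 104.8 kΩ.
The fractional drop is R_th/(R_th + R_L); requiring this ≤ 0.100 gives R_L ≥ R_th(1/0.100 − 1) = 104.8 × 9.000 = 943 kΩ.

R_L(min) ≈ 943 kΩ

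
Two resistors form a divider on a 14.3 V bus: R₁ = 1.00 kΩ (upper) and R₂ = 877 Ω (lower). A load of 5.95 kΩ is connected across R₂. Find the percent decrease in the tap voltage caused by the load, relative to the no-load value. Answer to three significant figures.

The divider's output (Thévenin) resistance is R₁‖R₂ = 467.2 Ω.
Fractional drop under load = R_th/(R_th + R_L) = 467.2 / (467.2 + 5950) = 0.07281.
So the output falls by 7.28 %.

7.28 %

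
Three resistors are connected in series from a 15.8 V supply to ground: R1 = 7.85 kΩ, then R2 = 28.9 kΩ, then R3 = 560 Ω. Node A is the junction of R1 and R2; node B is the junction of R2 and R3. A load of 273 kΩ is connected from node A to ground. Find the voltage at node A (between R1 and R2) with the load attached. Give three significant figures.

Below node A the series string R2+R3 = 29460 Ω sits in parallel with the 273000 Ω load: 26590 Ω.
V_A = 15.8 × 26590/(7850 + 26590) = 12.2 V.

V ≈ 12.2 V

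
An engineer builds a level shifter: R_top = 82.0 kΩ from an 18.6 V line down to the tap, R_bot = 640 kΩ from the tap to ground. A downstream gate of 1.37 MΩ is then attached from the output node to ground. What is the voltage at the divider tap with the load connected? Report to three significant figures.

V_out ≈ 15.7 V

The load sits in parallel with R_bot: R_bot‖R_L = (640 × 1370) / (640 + 1370) = 436.2 kΩ.
V_out = 18.6 × 436.2 / (82.0 + 436.2) = 18.6 × 436.2/518.2 = 15.7 V.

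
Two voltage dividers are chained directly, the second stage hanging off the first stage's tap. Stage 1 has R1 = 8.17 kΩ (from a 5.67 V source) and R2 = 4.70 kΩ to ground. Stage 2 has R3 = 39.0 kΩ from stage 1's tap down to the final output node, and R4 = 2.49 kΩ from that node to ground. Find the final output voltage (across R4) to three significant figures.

Stage 2 presents R3+R4 = 41.49 kΩ as a load on stage 1's tap.
Stage 1's lower leg becomes R2‖(R3+R4) = 4.222 kΩ, so V_mid = 5.67 × 4.222/12.39 = 1.932 V.
Stage 2 is itself unloaded: V_out = V_mid × R4/(R3+R4) = 1.932 × 2.49/41.49 = 0.116 V.

V_out ≈ 0.116 V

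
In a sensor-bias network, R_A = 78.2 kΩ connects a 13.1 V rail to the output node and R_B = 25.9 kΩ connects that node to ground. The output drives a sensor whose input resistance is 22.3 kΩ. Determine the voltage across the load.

V_out ≈ 1.74 V

The load sits in parallel with R_B: R_B‖R_L = (25.9 × 22.3) / (25.9 + 22.3) = 11.98 kΩ.
V_out = 13.1 × 11.98 / (78.2 + 11.98) = 13.1 × 11.98/90.18 = 1.74 V.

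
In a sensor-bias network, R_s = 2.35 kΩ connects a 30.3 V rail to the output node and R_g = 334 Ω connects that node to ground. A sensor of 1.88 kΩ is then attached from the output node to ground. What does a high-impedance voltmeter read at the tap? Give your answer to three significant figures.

The load sits in parallel with R_g: R_g‖R_L = (334 × 1880) / (334 + 1880) = 283.6 Ω.
V_out = 30.3 × 283.6 / (2350 + 283.6) = 30.3 × 283.6/2634 = 3.26 V.

V_out ≈ 3.26 V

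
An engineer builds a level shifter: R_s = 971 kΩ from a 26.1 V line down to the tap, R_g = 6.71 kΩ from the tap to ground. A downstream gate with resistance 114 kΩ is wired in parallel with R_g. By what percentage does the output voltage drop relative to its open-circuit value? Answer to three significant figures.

5.52 %

The divider's output (Thévenin) resistance is R_s‖R_g = 6.664 kΩ.
Fractional drop under load = R_th/(R_th + R_L) = 6.664 / (6.664 + 114) = 0.05523.
So the output falls by 5.52 %.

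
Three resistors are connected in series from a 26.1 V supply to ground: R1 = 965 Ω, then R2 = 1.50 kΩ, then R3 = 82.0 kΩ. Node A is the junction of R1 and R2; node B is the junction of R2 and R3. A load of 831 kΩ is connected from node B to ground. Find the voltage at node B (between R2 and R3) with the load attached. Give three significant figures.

At node B, R3 is in parallel with the load: R3‖R_L = 74640 Ω.
Below node A the resistance is R2 + (R3‖R_L) = 76140 Ω, so V_A = 26.1 × 76140/77100 = 25.77 V.
Then V_B = V_A × (R3‖R_L)/(R2 + R3‖R_L) = 25.77 × 74640/76140 = 25.3 V.

V ≈ 25.3 V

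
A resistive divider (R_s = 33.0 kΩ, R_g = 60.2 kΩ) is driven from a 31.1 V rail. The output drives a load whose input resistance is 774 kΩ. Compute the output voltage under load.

V_out ≈ 19.5 V

The load sits in parallel with R_g: R_g‖R_L = (60.2 × 774) / (60.2 + 774) = 55.86 kΩ.
V_out = 31.1 × 55.86 / (33.0 + 55.86) = 31.1 × 55.86/88.86 = 19.5 V.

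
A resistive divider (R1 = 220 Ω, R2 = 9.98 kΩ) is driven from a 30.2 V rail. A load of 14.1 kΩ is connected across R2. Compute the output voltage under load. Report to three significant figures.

The load sits in parallel with R2: R2‖R_L = (9980 × 14100) / (9980 + 14100) = 5844 Ω.
V_out = 30.2 × 5844 / (220 + 5844) = 30.2 × 5844/6064 = 29.1 V.

V_out ≈ 29.1 V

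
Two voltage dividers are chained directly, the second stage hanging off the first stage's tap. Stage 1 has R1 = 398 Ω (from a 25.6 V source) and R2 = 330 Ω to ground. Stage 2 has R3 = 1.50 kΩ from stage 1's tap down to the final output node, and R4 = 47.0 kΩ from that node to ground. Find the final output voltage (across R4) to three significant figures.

V_out ≈ 11.2 V

Stage 2 presents R3+R4 = 48500 Ω as a load on stage 1's tap.
Stage 1's lower leg becomes R2‖(R3+R4) = 327.8 Ω, so V_mid = 25.6 × 327.8/725.8 = 11.56 V.
Stage 2 is itself unloaded: V_out = V_mid × R4/(R3+R4) = 11.56 × 47000/48500 = 11.2 V.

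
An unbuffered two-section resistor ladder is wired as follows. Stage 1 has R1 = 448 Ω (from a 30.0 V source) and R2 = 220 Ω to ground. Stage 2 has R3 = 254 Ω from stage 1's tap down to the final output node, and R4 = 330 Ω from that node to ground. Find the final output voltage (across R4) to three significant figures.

V_out ≈ 4.46 V

Stage 2 presents R3+R4 = 584.0 Ω as a load on stage 1's tap.
Stage 1's lower leg becomes R2‖(R3+R4) = 159.8 Ω, so V_mid = 30.0 × 159.8/607.8 = 7.887 V.
Stage 2 is itself unloaded: V_out = V_mid × R4/(R3+R4) = 7.887 × 330/584.0 = 4.46 V.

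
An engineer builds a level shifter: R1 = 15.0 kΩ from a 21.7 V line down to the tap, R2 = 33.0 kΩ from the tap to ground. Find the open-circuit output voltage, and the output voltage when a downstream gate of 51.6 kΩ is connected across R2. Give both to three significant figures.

Unloaded: 14.9 V; loaded: 12.4 V

Open-circuit: V = 21.7 × 33.0/(15.0 + 33.0) = 14.9 V.
With the load, R2 becomes R2‖R_L = 20.13 kΩ, so V = 21.7 × 20.13/35.13 = 12.4 V.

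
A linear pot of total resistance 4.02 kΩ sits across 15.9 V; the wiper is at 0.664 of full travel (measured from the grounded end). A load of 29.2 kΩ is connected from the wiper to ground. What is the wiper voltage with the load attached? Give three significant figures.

V ≈ 10.2 V

The wiper splits the pot into (1−α)R = 1.351 kΩ above and αR = 2.669 kΩ below.
Lower section ‖ load = 2.446 kΩ.
V_wiper = 15.9 × 2.446/(1.351 + 2.446) = 10.2 V.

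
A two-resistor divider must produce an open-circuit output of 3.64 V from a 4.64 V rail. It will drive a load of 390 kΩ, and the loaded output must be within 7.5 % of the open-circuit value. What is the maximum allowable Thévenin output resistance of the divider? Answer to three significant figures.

Loading drop = R_th/(R_th + R_L) ≤ 0.0750, so R_th ≤ R_L · ε/(1−ε) = 390 kΩ × 0.0750/0.9250 = 31.6 kΩ.
(Any R1, R2 with R2/(R1+R2) = 0.784 and R1‖R2 ≤ 31.6 kΩ will meet the spec.)

R_th ≤ 31.6 kΩ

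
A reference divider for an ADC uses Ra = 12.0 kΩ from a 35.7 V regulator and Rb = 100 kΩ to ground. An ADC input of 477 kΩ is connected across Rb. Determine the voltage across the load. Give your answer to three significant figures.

V_out ≈ 31.2 V

The load sits in parallel with Rb: Rb‖R_L = (100 × 477) / (100 + 477) = 82.67 kΩ.
V_out = 35.7 × 82.67 / (12.0 + 82.67) = 35.7 × 82.67/94.67 = 31.2 V.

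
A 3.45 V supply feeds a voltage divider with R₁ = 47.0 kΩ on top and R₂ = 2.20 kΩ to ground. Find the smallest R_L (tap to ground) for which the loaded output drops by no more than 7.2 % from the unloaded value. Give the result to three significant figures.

Output resistance R_th = R₁‖R₂ = (47.0 × 2.20)/49.20 = 2.102 kΩ.
The fractional drop is R_th/(R_th + R_L); requiring this ≤ 0.0720 gives R_L ≥ R_th(1/0.0720 − 1) = 2.102 × 12.89 = 27.1 kΩ.

R_L(min) ≈ 27.1 kΩ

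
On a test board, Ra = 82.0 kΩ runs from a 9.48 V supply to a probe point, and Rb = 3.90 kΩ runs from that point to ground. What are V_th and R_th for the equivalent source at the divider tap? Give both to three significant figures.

V_th is the open-circuit tap voltage: 9.48 × 3.90/(82.0 + 3.90) = 0.430 V.
With the supply zeroed, Ra and Rb appear in parallel from the tap: R_th = Ra‖Rb = (82.0 × 3.90)/85.90 = 3.72 kΩ.

V_th = 0.430 V, R_th = 3.72 kΩ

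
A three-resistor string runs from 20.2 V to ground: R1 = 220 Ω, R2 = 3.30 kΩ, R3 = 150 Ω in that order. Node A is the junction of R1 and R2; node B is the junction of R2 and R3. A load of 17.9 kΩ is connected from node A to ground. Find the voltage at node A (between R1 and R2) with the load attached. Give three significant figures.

V ≈ 18.8 V

Below node A the series string R2+R3 = 3450 Ω sits in parallel with the 17900 Ω load: 2893 Ω.
V_A = 20.2 × 2893/(220 + 2893) = 18.8 V.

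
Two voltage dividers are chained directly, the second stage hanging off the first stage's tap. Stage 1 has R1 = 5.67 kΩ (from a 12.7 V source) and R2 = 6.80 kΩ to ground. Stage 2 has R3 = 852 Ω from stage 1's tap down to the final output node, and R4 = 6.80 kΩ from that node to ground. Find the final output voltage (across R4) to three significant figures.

V_out ≈ 4.38 V

Stage 2 presents R3+R4 = 7652 Ω as a load on stage 1's tap.
Stage 1's lower leg becomes R2‖(R3+R4) = 3600 Ω, so V_mid = 12.7 × 3600/9270 = 4.932 V.
Stage 2 is itself unloaded: V_out = V_mid × R4/(R3+R4) = 4.932 × 6800/7652 = 4.38 V.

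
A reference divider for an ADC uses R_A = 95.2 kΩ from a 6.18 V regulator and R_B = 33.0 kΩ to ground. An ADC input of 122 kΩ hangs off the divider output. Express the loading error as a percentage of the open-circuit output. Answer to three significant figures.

The divider's output (Thévenin) resistance is R_A‖R_B = 24.51 kΩ.
Fractional drop under load = R_th/(R_th + R_L) = 24.51 / (24.51 + 122) = 0.1673.
So the output falls by 16.7 %.

16.7 %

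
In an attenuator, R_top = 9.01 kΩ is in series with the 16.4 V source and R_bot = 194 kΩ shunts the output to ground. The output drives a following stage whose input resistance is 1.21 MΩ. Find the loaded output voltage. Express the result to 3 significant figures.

The load sits in parallel with R_bot: R_bot‖R_L = (194 × 1210) / (194 + 1210) = 167.2 kΩ.
V_out = 16.4 × 167.2 / (9.01 + 167.2) = 16.4 × 167.2/176.2 = 15.6 V.
(Unloaded it would have been 15.7 V.)

V_out ≈ 15.6 V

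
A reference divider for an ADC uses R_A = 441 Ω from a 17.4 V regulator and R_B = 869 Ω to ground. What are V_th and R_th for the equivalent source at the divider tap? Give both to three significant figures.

V_th = 11.5 V, R_th = 293 Ω

V_th is the open-circuit tap voltage: 17.4 × 869/(441 + 869) = 11.5 V.
With the supply zeroed, R_A and R_B appear in parallel from the tap: R_th = R_A‖R_B = (441 × 869)/1310 = 293 Ω.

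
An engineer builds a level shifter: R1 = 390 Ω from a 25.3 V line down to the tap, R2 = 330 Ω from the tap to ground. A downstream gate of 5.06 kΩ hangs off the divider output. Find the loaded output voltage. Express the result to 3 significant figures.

V_out ≈ 11.2 V

The load sits in parallel with R2: R2‖R_L = (330 × 5060) / (330 + 5060) = 309.8 Ω.
V_out = 25.3 × 309.8 / (390 + 309.8) = 25.3 × 309.8/699.8 = 11.2 V.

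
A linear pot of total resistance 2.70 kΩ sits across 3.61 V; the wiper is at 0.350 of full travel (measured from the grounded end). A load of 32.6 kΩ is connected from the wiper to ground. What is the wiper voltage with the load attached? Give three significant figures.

V ≈ 1.24 V

The wiper splits the pot into (1−α)R = 1755 Ω above and αR = 945.0 Ω below.
Lower section ‖ load = 918.4 Ω.
V_wiper = 3.61 × 918.4/(1755 + 918.4) = 1.24 V.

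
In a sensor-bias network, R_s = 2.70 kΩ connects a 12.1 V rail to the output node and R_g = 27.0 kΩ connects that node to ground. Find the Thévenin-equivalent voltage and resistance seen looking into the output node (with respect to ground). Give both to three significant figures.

V_th = 11.0 V, R_th = 2.45 kΩ

V_th is the open-circuit tap voltage: 12.1 × 27.0/(2.70 + 27.0) = 11.0 V.
With the supply zeroed, R_s and R_g appear in parallel from the tap: R_th = R_s‖R_g = (2.70 × 27.0)/29.70 = 2.45 kΩ.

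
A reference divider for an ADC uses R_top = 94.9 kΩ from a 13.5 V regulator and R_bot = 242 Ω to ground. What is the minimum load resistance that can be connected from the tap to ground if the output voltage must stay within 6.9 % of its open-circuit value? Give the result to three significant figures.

Output resistance R_th = R_top‖R_bot = (94900 × 242)/95140 = 241.4 Ω.
The fractional drop is R_th/(R_th + R_L); requiring this ≤ 0.0690 gives R_L ≥ R_th(1/0.0690 − 1) = 241.4 × 13.49 = 3.26 kΩ.

R_L(min) ≈ 3.26 kΩ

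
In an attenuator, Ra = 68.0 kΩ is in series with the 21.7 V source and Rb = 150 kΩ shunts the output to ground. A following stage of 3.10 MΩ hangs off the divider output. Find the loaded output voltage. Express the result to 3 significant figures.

V_out ≈ 14.7 V

The load sits in parallel with Rb: Rb‖R_L = (150 × 3100) / (150 + 3100) = 143.1 kΩ.
V_out = 21.7 × 143.1 / (68.0 + 143.1) = 21.7 × 143.1/211.1 = 14.7 V.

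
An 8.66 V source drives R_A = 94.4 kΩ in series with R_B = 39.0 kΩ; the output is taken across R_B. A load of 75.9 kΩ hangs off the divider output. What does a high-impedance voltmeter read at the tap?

V_out ≈ 1.86 V

The load sits in parallel with R_B: R_B‖R_L = (39.0 × 75.9) / (39.0 + 75.9) = 25.76 kΩ.
V_out = 8.66 × 25.76 / (94.4 + 25.76) = 8.66 × 25.76/120.2 = 1.86 V.
(Unloaded it would have been 2.53 V.)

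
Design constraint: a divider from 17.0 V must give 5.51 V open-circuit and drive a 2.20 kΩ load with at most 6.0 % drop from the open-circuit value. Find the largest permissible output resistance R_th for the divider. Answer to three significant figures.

R_th ≤ 140 Ω

Loading drop = R_th/(R_th + R_L) ≤ 0.0600, so R_th ≤ R_L · ε/(1−ε) = 2.20 kΩ × 0.0600/0.9400 = 140 Ω.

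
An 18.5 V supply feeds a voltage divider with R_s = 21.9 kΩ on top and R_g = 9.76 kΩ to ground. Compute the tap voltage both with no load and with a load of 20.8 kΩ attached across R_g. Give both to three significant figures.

Open-circuit: V = 18.5 × 9.76/(21.9 + 9.76) = 5.70 V.
With the load, R_g becomes R_g‖R_L = 6.643 kΩ, so V = 18.5 × 6.643/28.54 = 4.31 V.

Unloaded: 5.70 V; loaded: 4.31 V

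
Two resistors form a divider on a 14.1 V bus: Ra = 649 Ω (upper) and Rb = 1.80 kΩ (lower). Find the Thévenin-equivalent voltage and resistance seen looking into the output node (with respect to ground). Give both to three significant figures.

V_th is the open-circuit tap voltage: 14.1 × 1800/(649 + 1800) = 10.4 V.
With the supply zeroed, Ra and Rb appear in parallel from the tap: R_th = Ra‖Rb = (649 × 1800)/2449 = 477 Ω.

V_th = 10.4 V, R_th = 477 Ω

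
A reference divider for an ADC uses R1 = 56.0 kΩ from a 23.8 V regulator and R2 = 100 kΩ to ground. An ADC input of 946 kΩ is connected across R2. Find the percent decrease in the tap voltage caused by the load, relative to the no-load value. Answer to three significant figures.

The divider's output (Thévenin) resistance is R1‖R2 = 35.90 kΩ.
Fractional drop under load = R_th/(R_th + R_L) = 35.90 / (35.90 + 946) = 0.03656.
So the output falls by 3.66 %.

3.66 %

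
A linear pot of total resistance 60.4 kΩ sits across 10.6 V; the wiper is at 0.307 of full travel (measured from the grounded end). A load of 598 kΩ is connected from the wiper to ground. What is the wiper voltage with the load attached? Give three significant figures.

The wiper splits the pot into (1−α)R = 41.86 kΩ above and αR = 18.54 kΩ below.
Lower section ‖ load = 17.99 kΩ.
V_wiper = 10.6 × 17.99/(41.86 + 17.99) = 3.19 V.

V ≈ 3.19 V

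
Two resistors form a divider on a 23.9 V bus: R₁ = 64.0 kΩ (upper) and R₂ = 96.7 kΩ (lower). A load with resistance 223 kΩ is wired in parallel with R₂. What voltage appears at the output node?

The load sits in parallel with R₂: R₂‖R_L = (96.7 × 223) / (96.7 + 223) = 67.45 kΩ.
V_out = 23.9 × 67.45 / (64.0 + 67.45) = 23.9 × 67.45/131.5 = 12.3 V.

V_out ≈ 12.3 V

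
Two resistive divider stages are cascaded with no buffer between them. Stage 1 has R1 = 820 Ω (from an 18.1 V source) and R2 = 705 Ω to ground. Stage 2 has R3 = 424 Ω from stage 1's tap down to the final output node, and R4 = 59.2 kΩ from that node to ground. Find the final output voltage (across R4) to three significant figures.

Stage 2 presents R3+R4 = 59620 Ω as a load on stage 1's tap.
Stage 1's lower leg becomes R2‖(R3+R4) = 696.8 Ω, so V_mid = 18.1 × 696.8/1517 = 8.315 V.
Stage 2 is itself unloaded: V_out = V_mid × R4/(R3+R4) = 8.315 × 59200/59620 = 8.26 V.

V_out ≈ 8.26 V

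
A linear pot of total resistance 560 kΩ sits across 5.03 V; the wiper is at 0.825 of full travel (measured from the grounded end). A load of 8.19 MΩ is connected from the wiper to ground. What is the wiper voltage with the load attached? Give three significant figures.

V ≈ 4.11 V

The wiper splits the pot into (1−α)R = 98.00 kΩ above and αR = 462.0 kΩ below.
Lower section ‖ load = 437.3 kΩ.
V_wiper = 5.03 × 437.3/(98.00 + 437.3) = 4.11 V.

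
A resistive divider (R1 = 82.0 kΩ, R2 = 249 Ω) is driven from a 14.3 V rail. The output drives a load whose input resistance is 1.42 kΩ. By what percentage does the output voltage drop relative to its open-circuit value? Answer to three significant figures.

14.9 %

Unloaded V = 14.3 × 249/82250 = 0.043292 V.
Loaded: R2‖R_L = 211.9 Ω, giving V = 14.3 × 211.9/82210 = 0.036850 V.
Drop = (0.043292 − 0.036850) / 0.043292 = 14.9 %.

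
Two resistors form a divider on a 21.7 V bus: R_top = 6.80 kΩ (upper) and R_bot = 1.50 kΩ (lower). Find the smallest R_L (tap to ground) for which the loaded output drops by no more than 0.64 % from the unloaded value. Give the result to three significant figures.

Output resistance R_th = R_top‖R_bot = (6.80 × 1.50)/8.300 = 1.229 kΩ.
The fractional drop is R_th/(R_th + R_L); requiring this ≤ 0.00640 gives R_L ≥ R_th(1/0.00640 − 1) = 1.229 × 155.2 = 191 kΩ.

R_L(min) ≈ 191 kΩ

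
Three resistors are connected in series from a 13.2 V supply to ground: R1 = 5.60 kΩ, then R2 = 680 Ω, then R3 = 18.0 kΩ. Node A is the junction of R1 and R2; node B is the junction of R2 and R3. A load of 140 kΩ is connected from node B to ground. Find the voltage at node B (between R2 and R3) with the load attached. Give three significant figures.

V ≈ 9.47 V

At node B, R3 is in parallel with the load: R3‖R_L = 15950 Ω.
Below node A the resistance is R2 + (R3‖R_L) = 16630 Ω, so V_A = 13.2 × 16630/22230 = 9.875 V.
Then V_B = V_A × (R3‖R_L)/(R2 + R3‖R_L) = 9.875 × 15950/16630 = 9.47 V.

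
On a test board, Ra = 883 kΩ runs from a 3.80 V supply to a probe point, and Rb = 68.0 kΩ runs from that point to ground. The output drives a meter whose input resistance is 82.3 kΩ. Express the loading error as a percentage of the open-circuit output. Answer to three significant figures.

43.4 %

Unloaded V = 3.80 × 68.0/951.0 = 0.2717 V.
Loaded: Rb‖R_L = 37.23 kΩ, giving V = 3.80 × 37.23/920.2 = 0.1538 V.
Drop = (0.2717 − 0.1538) / 0.2717 = 43.4 %.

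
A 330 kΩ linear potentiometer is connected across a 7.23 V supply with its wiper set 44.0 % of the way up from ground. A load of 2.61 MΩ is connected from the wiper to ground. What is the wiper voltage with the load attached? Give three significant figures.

V ≈ 3.09 V

The wiper splits the pot into (1−α)R = 184.8 kΩ above and αR = 145.2 kΩ below.
Lower section ‖ load = 137.5 kΩ.
V_wiper = 7.23 × 137.5/(184.8 + 137.5) = 3.09 V.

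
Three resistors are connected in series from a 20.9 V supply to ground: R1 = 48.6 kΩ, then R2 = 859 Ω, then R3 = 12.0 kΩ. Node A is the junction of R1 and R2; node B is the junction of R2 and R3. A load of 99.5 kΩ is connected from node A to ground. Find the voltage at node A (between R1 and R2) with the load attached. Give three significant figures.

Below node A the series string R2+R3 = 12860 Ω sits in parallel with the 99500 Ω load: 11390 Ω.
V_A = 20.9 × 11390/(48600 + 11390) = 3.97 V.

V ≈ 3.97 V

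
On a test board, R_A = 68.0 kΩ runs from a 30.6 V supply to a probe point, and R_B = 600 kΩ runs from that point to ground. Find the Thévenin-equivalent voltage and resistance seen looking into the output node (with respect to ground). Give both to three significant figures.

V_th = 27.5 V, R_th = 61.1 kΩ

V_th is the open-circuit tap voltage: 30.6 × 600/(68.0 + 600) = 27.5 V.
With the supply zeroed, R_A and R_B appear in parallel from the tap: R_th = R_A‖R_B = (68.0 × 600)/668.0 = 61.1 kΩ.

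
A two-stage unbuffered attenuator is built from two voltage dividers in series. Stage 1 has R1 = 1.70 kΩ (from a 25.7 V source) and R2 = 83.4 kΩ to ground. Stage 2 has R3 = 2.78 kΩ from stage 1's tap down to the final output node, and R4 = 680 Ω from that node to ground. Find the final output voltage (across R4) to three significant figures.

V_out ≈ 3.34 V

Stage 2 presents R3+R4 = 3460 Ω as a load on stage 1's tap.
Stage 1's lower leg becomes R2‖(R3+R4) = 3322 Ω, so V_mid = 25.7 × 3322/5022 = 17.00 V.
Stage 2 is itself unloaded: V_out = V_mid × R4/(R3+R4) = 17.00 × 680/3460 = 3.34 V.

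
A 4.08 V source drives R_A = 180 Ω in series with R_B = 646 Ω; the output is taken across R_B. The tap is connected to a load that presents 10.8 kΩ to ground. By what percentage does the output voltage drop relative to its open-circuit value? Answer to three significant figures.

The divider's output (Thévenin) resistance is R_A‖R_B = 140.8 Ω.
Fractional drop under load = R_th/(R_th + R_L) = 140.8 / (140.8 + 10800) = 0.01287.
So the output falls by 1.29 %.

1.29 %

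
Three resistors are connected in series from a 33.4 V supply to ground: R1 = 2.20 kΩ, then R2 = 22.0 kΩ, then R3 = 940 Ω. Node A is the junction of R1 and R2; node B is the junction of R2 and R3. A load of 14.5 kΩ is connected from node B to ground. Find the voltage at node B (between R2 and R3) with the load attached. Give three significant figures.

V ≈ 1.18 V

At node B, R3 is in parallel with the load: R3‖R_L = 882.8 Ω.
Below node A the resistance is R2 + (R3‖R_L) = 22880 Ω, so V_A = 33.4 × 22880/25080 = 30.47 V.
Then V_B = V_A × (R3‖R_L)/(R2 + R3‖R_L) = 30.47 × 882.8/22880 = 1.18 V.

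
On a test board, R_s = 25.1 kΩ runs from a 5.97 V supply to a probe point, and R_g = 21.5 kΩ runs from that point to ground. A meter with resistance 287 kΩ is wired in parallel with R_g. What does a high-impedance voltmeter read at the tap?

V_out ≈ 2.65 V

The load sits in parallel with R_g: R_g‖R_L = (21.5 × 287) / (21.5 + 287) = 20.00 kΩ.
V_out = 5.97 × 20.00 / (25.1 + 20.00) = 5.97 × 20.00/45.10 = 2.65 V.
(Unloaded it would have been 2.75 V.)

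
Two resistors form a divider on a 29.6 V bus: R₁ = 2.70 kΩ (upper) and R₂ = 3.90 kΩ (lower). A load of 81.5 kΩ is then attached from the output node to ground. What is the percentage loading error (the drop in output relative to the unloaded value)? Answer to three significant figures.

The divider's output (Thévenin) resistance is R₁‖R₂ = 1.595 kΩ.
Fractional drop under load = R_th/(R_th + R_L) = 1.595 / (1.595 + 81.5) = 0.01920.
So the output falls by 1.92 %.

1.92 %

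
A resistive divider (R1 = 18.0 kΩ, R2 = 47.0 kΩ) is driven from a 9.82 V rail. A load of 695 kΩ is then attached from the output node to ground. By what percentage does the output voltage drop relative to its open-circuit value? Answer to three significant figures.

The divider's output (Thévenin) resistance is R1‖R2 = 13.02 kΩ.
Fractional drop under load = R_th/(R_th + R_L) = 13.02 / (13.02 + 695) = 0.01838.
So the output falls by 1.84 %.

1.84 %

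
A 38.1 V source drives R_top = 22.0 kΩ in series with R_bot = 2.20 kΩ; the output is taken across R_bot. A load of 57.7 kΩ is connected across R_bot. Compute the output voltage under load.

V_out ≈ 3.35 V

The load sits in parallel with R_bot: R_bot‖R_L = (2.20 × 57.7) / (2.20 + 57.7) = 2.119 kΩ.
V_out = 38.1 × 2.119 / (22.0 + 2.119) = 38.1 × 2.119/24.12 = 3.35 V.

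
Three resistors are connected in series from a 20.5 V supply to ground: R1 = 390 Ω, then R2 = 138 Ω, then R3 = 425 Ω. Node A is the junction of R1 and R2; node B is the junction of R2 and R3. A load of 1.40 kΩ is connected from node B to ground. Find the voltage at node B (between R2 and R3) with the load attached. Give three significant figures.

V ≈ 7.83 V

At node B, R3 is in parallel with the load: R3‖R_L = 326.0 Ω.
Below node A the resistance is R2 + (R3‖R_L) = 464.0 Ω, so V_A = 20.5 × 464.0/854.0 = 11.14 V.
Then V_B = V_A × (R3‖R_L)/(R2 + R3‖R_L) = 11.14 × 326.0/464.0 = 7.83 V.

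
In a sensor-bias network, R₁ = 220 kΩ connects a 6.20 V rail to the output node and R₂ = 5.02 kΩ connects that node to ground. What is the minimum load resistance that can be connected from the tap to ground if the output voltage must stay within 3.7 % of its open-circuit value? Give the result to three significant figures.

R_L(min) ≈ 128 kΩ

Output resistance R_th = R₁‖R₂ = (220 × 5.02)/225.0 = 4.908 kΩ.
The fractional drop is R_th/(R_th + R_L); requiring this ≤ 0.0370 gives R_L ≥ R_th(1/0.0370 − 1) = 4.908 × 26.03 = 128 kΩ.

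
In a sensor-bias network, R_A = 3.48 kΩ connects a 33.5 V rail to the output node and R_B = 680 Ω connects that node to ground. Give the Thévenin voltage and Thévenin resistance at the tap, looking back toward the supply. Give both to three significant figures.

V_th = 5.48 V, R_th = 569 Ω

V_th is the open-circuit tap voltage: 33.5 × 680/(3480 + 680) = 5.48 V.
With the supply zeroed, R_A and R_B appear in parallel from the tap: R_th = R_A‖R_B = (3480 × 680)/4160 = 569 Ω.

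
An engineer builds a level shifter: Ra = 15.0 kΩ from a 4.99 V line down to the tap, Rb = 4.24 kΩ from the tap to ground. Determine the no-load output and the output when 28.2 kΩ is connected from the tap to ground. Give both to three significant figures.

Open-circuit: V = 4.99 × 4.24/(15.0 + 4.24) = 1.10 V.
With the load, Rb becomes Rb‖R_L = 3.686 kΩ, so V = 4.99 × 3.686/18.69 = 0.984 V.

Unloaded: 1.10 V; loaded: 0.984 V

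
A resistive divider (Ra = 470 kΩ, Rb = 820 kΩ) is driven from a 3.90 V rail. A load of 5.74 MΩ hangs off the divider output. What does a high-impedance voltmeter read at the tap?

The load sits in parallel with Rb: Rb‖R_L = (820 × 5740) / (820 + 5740) = 717.5 kΩ.
V_out = 3.90 × 717.5 / (470 + 717.5) = 3.90 × 717.5/1188 = 2.36 V.
(Unloaded it would have been 2.48 V.)

V_out ≈ 2.36 V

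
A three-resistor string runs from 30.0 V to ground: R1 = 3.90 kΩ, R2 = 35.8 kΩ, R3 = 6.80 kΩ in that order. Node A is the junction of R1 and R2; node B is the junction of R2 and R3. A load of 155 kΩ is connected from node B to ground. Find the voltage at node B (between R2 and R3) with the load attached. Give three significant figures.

V ≈ 4.23 V

At node B, R3 is in parallel with the load: R3‖R_L = 6.514 kΩ.
Below node A the resistance is R2 + (R3‖R_L) = 42.31 kΩ, so V_A = 30.0 × 42.31/46.21 = 27.47 V.
Then V_B = V_A × (R3‖R_L)/(R2 + R3‖R_L) = 27.47 × 6.514/42.31 = 4.23 V.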